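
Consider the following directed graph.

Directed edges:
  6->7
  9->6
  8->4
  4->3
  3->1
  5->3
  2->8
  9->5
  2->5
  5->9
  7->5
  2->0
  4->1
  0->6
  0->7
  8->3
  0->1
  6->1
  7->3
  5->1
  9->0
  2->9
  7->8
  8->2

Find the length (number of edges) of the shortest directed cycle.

For each vertex v, BFS finds the shortest path from v back to v.
The shortest such closed walk is 8 → 2 → 8, length 2.

2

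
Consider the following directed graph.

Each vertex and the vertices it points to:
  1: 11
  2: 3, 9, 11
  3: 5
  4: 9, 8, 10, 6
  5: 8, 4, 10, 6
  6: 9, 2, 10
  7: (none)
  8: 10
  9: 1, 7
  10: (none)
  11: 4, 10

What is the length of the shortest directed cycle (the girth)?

4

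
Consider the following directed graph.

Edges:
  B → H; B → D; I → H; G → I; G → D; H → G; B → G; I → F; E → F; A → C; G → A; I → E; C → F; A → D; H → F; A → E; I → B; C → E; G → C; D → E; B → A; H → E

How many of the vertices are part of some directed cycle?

4

A vertex is on a directed cycle iff it belongs to a strongly connected component of size ≥ 2 (or has a self-loop).
The vertices on cycles are {B, G, H, I} — 4 in total.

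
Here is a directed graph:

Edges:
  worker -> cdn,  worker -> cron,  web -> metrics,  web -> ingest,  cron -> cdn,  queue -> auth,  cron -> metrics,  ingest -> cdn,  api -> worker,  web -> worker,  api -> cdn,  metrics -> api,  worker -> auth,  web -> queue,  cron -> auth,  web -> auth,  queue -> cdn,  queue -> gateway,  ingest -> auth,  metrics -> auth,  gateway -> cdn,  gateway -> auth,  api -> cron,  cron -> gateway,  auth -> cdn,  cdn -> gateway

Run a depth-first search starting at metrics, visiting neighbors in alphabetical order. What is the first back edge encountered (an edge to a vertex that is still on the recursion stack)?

DFS from metrics (visiting neighbors in alphabetical order); mark gray on enter, black on exit:
metrics gray
  api gray
    cdn gray
      gateway gray
        auth gray
          auth→cdn: cdn is gray → back edge
First back edge: auth → cdn.

auth->cdn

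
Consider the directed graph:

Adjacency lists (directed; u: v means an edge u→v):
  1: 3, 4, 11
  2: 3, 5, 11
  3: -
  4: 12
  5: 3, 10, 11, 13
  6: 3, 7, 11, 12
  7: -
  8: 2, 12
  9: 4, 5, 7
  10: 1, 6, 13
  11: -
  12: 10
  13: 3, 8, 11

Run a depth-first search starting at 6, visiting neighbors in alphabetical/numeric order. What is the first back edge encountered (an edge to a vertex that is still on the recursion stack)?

DFS from 6 (visiting neighbors in alphabetical/numeric order); mark gray on enter, black on exit:
6 gray
  3 gray
  3 black
  7 gray
  7 black
  11 gray
  11 black
  12 gray
    10 gray
      1 gray
        1→3: 3 black — skip
        4 gray
          4→12: 12 is gray → back edge
First back edge: 4 → 12.

4->12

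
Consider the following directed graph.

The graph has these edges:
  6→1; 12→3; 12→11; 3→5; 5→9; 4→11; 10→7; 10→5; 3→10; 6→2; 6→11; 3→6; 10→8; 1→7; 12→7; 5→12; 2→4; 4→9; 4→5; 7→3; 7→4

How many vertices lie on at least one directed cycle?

9

A vertex is on a directed cycle iff it belongs to a strongly connected component of size ≥ 2 (or has a self-loop).
The vertices on cycles are {1, 2, 3, 4, 5, 6, 7, 10, 12} — 9 in total.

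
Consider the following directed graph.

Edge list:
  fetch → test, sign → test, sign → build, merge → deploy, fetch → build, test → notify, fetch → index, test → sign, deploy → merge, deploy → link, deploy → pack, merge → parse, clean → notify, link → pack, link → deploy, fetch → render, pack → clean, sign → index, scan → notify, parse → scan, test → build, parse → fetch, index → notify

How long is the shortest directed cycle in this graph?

2

For each vertex v, BFS finds the shortest path from v back to v.
The shortest such closed walk is merge → deploy → merge, length 2.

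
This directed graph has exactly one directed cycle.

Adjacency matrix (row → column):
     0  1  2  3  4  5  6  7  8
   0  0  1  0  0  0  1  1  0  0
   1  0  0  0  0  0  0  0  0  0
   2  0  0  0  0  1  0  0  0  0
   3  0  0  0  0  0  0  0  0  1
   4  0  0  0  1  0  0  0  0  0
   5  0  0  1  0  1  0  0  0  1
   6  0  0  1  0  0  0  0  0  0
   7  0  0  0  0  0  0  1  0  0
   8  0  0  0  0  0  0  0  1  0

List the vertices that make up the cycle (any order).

DFS with gray/black marking from 8:
8 gray
  7 gray
    6 gray
      2 gray
        4 gray
          3 gray
            3→8: 8 is gray → back edge
Back edge closes the cycle 8 → 7 → 6 → 2 → 4 → 3 → 8; its vertices are {2, 3, 4, 6, 7, 8}.

2, 3, 4, 6, 7, 8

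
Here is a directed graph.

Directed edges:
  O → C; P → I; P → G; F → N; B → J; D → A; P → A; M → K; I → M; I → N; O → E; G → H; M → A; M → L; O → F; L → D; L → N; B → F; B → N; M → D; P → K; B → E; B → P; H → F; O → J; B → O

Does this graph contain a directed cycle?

No

DFS with white/gray/black marking, starting from G:
G gray
  H gray
    F gray
      N gray
      N black
    F black
  H black
G black
A gray
A black
B gray
  B→N: N black — skip
  P gray
    K gray
    K black
    P→G: G black — skip
    P→A: A black — skip
    I gray
      I→N: N black — skip
      M gray
        D gray
          D→A: A black — skip
        D black
        M→A: A black — skip
        L gray
          L→N: N black — skip
          L→D: D black — skip
        L black
        M→K: K black — skip
      M black
    I black
  P black
  E gray
  E black
  J gray
  J black
  B→F: F black — skip
  O gray
    O→E: E black — skip
    C gray
    C black
    O→F: F black — skip
    O→J: J black — skip
  O black
B black
Every edge goes to a white or black vertex — no back edge, so the graph is acyclic.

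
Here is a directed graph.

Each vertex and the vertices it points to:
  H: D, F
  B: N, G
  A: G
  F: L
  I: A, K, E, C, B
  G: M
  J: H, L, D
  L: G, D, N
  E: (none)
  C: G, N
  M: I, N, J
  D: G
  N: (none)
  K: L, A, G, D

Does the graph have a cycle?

Yes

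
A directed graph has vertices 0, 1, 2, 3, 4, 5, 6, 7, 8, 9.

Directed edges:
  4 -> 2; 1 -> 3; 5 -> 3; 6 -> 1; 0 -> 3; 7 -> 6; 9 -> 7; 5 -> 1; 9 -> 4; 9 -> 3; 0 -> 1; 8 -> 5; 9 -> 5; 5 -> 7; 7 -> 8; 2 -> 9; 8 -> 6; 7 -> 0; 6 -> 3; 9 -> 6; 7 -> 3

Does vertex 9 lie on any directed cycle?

Yes

9 is on a cycle iff 9 can reach itself via ≥1 edge.
9 → 4 → 2 → 9 — yes.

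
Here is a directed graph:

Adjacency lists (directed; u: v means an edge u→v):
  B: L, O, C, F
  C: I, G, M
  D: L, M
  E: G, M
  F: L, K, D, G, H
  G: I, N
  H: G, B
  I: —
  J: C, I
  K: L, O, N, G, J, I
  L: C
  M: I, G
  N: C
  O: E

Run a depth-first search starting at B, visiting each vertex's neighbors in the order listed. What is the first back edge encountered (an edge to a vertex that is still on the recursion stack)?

DFS from B (visiting each vertex's neighbors in the order listed); mark gray on enter, black on exit:
B gray
  L gray
    C gray
      I gray
      I black
      G gray
        G→I: I black — skip
        N gray
          N→C: C is gray → back edge
First back edge: N → C.

N→C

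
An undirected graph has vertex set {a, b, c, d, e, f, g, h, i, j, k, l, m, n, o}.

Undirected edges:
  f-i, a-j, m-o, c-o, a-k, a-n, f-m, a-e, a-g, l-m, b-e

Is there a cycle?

No

DFS, tracking each vertex's parent; an edge to a visited non-parent vertex closes a cycle.
Start from b:
visit b (parent –)
  visit e (parent b)
    visit a (parent e)
      visit g (parent a)
        g–a: parent, skip
      visit n (parent a)
        n–a: parent, skip
      visit k (parent a)
        k–a: parent, skip
      a–e: parent, skip
      visit j (parent a)
        j–a: parent, skip
    e–b: parent, skip
visit c (parent –)
  visit o (parent c)
    visit m (parent o)
      visit l (parent m)
        l–m: parent, skip
      m–o: parent, skip
      visit f (parent m)
        f–m: parent, skip
        visit i (parent f)
          i–f: parent, skip
    o–c: parent, skip
visit d (parent –)
visit h (parent –)
No non-parent visited neighbor found — the graph is a forest.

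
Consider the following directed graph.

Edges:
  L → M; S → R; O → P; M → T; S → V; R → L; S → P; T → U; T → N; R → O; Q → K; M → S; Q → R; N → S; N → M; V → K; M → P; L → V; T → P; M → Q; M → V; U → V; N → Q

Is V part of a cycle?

No

V lies on a cycle iff there is a path from V back to itself.
Exploring from V, it never reaches itself; equivalently, its strongly connected component is a singleton.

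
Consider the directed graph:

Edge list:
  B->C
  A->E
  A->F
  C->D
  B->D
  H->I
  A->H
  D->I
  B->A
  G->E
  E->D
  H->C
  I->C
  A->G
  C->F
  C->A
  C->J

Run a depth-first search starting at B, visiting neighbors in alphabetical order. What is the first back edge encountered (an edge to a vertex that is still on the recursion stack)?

DFS from B (visiting neighbors in alphabetical order); mark gray on enter, black on exit:
B gray
  A gray
    E gray
      D gray
        I gray
          C gray
            C→A: A is gray → back edge
First back edge: C → A.

C→A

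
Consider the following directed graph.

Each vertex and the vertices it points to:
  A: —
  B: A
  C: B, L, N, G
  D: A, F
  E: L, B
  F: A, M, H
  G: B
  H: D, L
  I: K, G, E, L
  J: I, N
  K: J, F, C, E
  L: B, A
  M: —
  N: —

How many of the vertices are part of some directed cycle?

6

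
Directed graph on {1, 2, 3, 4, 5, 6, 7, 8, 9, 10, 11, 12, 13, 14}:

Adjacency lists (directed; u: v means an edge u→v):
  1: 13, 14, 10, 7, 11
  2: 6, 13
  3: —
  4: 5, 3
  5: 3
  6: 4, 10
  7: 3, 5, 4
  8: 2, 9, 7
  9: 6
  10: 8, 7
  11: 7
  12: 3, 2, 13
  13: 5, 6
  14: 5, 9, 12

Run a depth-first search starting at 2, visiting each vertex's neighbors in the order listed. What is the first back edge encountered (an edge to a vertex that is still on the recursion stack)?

DFS from 2 (visiting each vertex's neighbors in the order listed); mark gray on enter, black on exit:
2 gray
  6 gray
    4 gray
      5 gray
        3 gray
        3 black
      5 black
      4→3: 3 black — skip
    4 black
    10 gray
      8 gray
        8→2: 2 is gray → back edge
First back edge: 8 → 2.

8→2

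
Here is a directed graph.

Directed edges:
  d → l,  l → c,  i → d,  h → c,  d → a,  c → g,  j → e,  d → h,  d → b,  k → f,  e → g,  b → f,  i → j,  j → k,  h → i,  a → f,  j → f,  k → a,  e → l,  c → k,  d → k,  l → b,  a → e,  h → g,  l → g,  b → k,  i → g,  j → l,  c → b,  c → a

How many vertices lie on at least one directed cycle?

A vertex is on a directed cycle iff it belongs to a strongly connected component of size ≥ 2 (or has a self-loop).
The vertices on cycles are {a, b, c, d, e, h, i, k, l} — 9 in total.

9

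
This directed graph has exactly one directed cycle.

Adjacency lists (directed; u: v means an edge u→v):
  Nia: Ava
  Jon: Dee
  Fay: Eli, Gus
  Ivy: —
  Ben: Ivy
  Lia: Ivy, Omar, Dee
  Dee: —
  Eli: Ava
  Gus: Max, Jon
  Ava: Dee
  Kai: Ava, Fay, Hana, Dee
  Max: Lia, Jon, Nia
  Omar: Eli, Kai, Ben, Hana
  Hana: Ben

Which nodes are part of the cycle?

Fay, Gus, Kai, Lia, Max, Omar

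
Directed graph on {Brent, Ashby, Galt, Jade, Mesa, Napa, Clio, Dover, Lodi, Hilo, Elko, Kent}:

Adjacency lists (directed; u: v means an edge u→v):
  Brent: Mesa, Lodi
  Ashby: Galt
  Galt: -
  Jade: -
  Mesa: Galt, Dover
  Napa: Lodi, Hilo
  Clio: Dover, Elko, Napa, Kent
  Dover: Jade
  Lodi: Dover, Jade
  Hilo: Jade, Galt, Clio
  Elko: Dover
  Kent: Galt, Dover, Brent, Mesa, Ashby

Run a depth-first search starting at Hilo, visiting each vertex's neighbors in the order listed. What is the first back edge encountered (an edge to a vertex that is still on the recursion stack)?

Napa→Hilo

DFS from Hilo (visiting each vertex's neighbors in the order listed); mark gray on enter, black on exit:
Hilo gray
  Jade gray
  Jade black
  Galt gray
  Galt black
  Clio gray
    Dover gray
      Dover→Jade: Jade black — skip
    Dover black
    Elko gray
      Elko→Dover: Dover black — skip
    Elko black
    Napa gray
      Lodi gray
        Lodi→Dover: Dover black — skip
        Lodi→Jade: Jade black — skip
      Lodi black
      Napa→Hilo: Hilo is gray → back edge
First back edge: Napa → Hilo.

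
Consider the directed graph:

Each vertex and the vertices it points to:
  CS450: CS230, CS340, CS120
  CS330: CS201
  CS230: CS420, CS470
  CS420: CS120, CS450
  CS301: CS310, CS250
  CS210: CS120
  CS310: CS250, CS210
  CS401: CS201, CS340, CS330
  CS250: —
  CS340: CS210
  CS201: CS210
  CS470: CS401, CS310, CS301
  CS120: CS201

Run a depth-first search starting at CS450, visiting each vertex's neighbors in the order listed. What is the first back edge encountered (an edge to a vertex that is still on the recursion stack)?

CS210→CS120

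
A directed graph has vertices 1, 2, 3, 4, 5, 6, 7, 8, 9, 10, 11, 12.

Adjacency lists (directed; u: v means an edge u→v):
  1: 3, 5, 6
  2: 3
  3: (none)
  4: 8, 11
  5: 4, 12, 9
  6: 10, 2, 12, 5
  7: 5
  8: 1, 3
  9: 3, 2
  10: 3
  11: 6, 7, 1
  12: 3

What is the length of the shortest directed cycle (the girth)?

For each vertex v, BFS finds the shortest path from v back to v.
The shortest such closed walk is 4 → 8 → 1 → 5 → 4, length 4.

4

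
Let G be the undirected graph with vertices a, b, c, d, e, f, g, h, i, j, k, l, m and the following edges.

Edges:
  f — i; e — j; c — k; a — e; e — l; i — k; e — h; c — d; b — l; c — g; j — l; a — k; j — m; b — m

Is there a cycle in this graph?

Yes

DFS, tracking each vertex's parent; an edge to a visited non-parent vertex closes a cycle.
Start from i:
visit i (parent –)
  visit k (parent i)
    visit a (parent k)
      visit e (parent a)
        visit l (parent e)
          visit j (parent l)
            j–e: e visited and ≠ parent → cycle
Cycle: e – l – j – e.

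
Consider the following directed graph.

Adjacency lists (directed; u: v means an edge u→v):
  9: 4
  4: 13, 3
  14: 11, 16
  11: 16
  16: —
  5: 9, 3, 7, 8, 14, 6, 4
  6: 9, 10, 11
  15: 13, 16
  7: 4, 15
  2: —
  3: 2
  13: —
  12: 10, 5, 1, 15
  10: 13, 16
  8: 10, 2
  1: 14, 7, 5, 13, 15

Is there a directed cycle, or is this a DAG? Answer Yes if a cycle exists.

DFS with white/gray/black marking, starting from 7:
7 gray
  4 gray
    13 gray
    13 black
    3 gray
      2 gray
      2 black
    3 black
  4 black
  15 gray
    15→13: 13 black — skip
    16 gray
    16 black
  15 black
7 black
9 gray
  9→4: 4 black — skip
9 black
14 gray
  11 gray
    11→16: 16 black — skip
  11 black
  14→16: 16 black — skip
14 black
5 gray
  5→9: 9 black — skip
  5→3: 3 black — skip
  5→7: 7 black — skip
  8 gray
    10 gray
      10→13: 13 black — skip
      10→16: 16 black — skip
    10 black
    8→2: 2 black — skip
  8 black
  5→14: 14 black — skip
  6 gray
    6→9: 9 black — skip
    6→10: 10 black — skip
    6→11: 11 black — skip
  6 black
  5→4: 4 black — skip
5 black
12 gray
  12→10: 10 black — skip
  12→5: 5 black — skip
  1 gray
    1→14: 14 black — skip
    1→7: 7 black — skip
    1→5: 5 black — skip
    1→13: 13 black — skip
    1→15: 15 black — skip
  1 black
  12→15: 15 black — skip
12 black
Every edge goes to a white or black vertex — no back edge, so the graph is acyclic.

No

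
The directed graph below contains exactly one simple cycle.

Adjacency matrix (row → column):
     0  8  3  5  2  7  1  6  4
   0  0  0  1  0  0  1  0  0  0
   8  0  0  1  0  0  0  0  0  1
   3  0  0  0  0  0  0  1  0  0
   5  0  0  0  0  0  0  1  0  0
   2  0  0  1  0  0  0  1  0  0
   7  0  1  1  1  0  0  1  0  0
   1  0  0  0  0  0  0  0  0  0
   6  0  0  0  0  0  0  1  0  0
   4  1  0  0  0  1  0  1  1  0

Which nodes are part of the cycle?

0, 4, 7, 8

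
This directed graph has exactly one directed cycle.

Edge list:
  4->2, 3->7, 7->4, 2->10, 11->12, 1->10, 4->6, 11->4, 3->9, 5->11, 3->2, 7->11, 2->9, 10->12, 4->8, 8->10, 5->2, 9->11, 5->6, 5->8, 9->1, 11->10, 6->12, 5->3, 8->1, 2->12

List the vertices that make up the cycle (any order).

2, 4, 9, 11

DFS with gray/black marking from 4:
4 gray
  2 gray
    10 gray
      12 gray
      12 black
    10 black
    2→12: 12 black — skip
    9 gray
      1 gray
        1→10: 10 black — skip
      1 black
      11 gray
        11→10: 10 black — skip
        11→4: 4 is gray → back edge
Back edge closes the cycle 4 → 2 → 9 → 11 → 4; its vertices are {2, 4, 9, 11}.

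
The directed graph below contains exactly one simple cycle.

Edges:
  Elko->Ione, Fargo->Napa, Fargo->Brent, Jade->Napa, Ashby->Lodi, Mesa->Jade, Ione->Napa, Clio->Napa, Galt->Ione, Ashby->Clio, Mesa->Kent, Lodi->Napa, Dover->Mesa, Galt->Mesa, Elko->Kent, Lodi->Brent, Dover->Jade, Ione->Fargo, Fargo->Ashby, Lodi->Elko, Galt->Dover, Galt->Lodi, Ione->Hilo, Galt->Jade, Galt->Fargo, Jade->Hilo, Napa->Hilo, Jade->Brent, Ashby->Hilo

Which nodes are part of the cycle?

DFS with gray/black marking from Fargo:
Fargo gray
  Napa gray
    Hilo gray
    Hilo black
  Napa black
  Brent gray
  Brent black
  Ashby gray
    Ashby→Hilo: Hilo black — skip
    Clio gray
      Clio→Napa: Napa black — skip
    Clio black
    Lodi gray
      Elko gray
        Ione gray
          Ione→Hilo: Hilo black — skip
          Ione→Napa: Napa black — skip
          Ione→Fargo: Fargo is gray → back edge
Back edge closes the cycle Fargo → Ashby → Lodi → Elko → Ione → Fargo; its vertices are {Elko, Ione, Lodi, Ashby, Fargo}.

Elko, Ione, Lodi, Ashby, Fargo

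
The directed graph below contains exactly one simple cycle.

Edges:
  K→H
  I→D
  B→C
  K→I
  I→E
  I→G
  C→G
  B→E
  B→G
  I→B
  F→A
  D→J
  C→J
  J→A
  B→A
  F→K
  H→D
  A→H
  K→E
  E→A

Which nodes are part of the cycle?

DFS with gray/black marking from H:
H gray
  D gray
    J gray
      A gray
        A→H: H is gray → back edge
Back edge closes the cycle H → D → J → A → H; its vertices are {A, D, H, J}.

A, D, H, J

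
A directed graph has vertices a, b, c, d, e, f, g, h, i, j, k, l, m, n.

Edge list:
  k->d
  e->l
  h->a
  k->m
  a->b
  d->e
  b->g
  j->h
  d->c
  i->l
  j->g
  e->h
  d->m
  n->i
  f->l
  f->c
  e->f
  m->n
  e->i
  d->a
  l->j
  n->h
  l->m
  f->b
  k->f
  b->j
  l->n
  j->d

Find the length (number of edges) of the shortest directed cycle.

For each vertex v, BFS finds the shortest path from v back to v.
The shortest such closed walk is l → n → i → l, length 3.

3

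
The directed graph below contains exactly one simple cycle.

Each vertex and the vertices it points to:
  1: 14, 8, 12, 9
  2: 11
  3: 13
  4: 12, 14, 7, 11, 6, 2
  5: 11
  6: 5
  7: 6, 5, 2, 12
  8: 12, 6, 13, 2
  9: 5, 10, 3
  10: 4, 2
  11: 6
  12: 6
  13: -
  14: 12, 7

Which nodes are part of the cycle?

DFS with gray/black marking from 6:
6 gray
  5 gray
    11 gray
      11→6: 6 is gray → back edge
Back edge closes the cycle 6 → 5 → 11 → 6; its vertices are {5, 6, 11}.

5, 6, 11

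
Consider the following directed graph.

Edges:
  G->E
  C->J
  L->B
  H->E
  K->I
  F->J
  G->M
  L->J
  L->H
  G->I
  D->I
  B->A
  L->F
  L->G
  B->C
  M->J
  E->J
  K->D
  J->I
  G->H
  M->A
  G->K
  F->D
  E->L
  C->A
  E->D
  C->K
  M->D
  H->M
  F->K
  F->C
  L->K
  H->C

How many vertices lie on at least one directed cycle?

4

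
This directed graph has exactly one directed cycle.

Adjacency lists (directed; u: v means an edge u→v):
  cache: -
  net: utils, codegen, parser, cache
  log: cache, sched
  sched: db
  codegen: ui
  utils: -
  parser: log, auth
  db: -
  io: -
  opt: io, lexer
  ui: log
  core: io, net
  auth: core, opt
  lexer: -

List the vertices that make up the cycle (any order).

net, auth, core, parser

DFS with gray/black marking from net:
net gray
  utils gray
  utils black
  codegen gray
    ui gray
      log gray
        cache gray
        cache black
        sched gray
          db gray
          db black
        sched black
      log black
    ui black
  codegen black
  parser gray
    parser→log: log black — skip
    auth gray
      core gray
        io gray
        io black
        core→net: net is gray → back edge
Back edge closes the cycle net → parser → auth → core → net; its vertices are {net, auth, core, parser}.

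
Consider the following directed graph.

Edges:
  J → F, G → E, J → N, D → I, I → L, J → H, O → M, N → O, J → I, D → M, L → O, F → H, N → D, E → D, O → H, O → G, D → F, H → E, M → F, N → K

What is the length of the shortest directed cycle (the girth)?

4

For each vertex v, BFS finds the shortest path from v back to v.
The shortest such closed walk is D → F → H → E → D, length 4.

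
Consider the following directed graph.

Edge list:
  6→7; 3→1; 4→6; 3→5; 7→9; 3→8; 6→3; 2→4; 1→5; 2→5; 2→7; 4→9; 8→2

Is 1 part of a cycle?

1 lies on a cycle iff there is a path from 1 back to itself.
Exploring from 1, it never reaches itself; equivalently, its strongly connected component is a singleton.

No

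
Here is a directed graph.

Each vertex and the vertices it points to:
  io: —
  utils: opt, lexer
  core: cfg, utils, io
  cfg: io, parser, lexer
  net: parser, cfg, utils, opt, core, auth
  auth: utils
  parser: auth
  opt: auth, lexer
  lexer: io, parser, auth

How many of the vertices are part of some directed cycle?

5

A vertex is on a directed cycle iff it belongs to a strongly connected component of size ≥ 2 (or has a self-loop).
The vertices on cycles are {opt, auth, lexer, utils, parser} — 5 in total.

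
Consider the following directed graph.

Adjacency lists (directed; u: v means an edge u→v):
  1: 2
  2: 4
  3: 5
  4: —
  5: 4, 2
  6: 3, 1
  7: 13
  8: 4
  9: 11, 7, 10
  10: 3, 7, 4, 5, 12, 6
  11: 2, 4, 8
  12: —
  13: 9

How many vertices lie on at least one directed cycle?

4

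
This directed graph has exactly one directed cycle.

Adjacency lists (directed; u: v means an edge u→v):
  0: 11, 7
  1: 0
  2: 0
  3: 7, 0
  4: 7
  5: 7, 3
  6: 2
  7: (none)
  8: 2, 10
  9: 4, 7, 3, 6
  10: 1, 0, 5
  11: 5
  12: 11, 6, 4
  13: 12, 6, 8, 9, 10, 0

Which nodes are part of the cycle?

0, 3, 5, 11

DFS with gray/black marking from 11:
11 gray
  5 gray
    7 gray
    7 black
    3 gray
      3→7: 7 black — skip
      0 gray
        0→11: 11 is gray → back edge
Back edge closes the cycle 11 → 5 → 3 → 0 → 11; its vertices are {0, 3, 5, 11}.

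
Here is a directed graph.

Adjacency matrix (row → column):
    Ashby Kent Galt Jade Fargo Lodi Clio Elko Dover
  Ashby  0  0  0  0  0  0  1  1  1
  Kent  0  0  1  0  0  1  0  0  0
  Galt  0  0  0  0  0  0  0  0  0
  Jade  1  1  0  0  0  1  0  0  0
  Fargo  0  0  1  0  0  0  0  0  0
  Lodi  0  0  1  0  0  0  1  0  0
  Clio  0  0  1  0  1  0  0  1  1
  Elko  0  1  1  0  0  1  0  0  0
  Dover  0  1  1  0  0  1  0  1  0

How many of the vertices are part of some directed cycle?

5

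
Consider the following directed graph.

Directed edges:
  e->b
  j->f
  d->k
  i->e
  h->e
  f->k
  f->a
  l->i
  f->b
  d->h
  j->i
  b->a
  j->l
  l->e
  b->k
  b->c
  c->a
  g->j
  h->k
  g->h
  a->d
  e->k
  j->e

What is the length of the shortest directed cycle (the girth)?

5

For each vertex v, BFS finds the shortest path from v back to v.
The shortest such closed walk is b → a → d → h → e → b, length 5.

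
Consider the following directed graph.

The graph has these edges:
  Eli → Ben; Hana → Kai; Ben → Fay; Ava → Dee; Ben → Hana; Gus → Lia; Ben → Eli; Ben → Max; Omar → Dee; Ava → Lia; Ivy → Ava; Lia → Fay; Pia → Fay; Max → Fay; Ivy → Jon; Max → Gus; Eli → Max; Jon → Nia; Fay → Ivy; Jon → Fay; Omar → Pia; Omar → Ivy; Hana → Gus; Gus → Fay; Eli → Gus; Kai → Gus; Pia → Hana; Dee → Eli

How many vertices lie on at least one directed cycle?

12

A vertex is on a directed cycle iff it belongs to a strongly connected component of size ≥ 2 (or has a self-loop).
The vertices on cycles are {Ava, Ben, Dee, Eli, Fay, Gus, Ivy, Jon, Kai, Lia, Max, Hana} — 12 in total.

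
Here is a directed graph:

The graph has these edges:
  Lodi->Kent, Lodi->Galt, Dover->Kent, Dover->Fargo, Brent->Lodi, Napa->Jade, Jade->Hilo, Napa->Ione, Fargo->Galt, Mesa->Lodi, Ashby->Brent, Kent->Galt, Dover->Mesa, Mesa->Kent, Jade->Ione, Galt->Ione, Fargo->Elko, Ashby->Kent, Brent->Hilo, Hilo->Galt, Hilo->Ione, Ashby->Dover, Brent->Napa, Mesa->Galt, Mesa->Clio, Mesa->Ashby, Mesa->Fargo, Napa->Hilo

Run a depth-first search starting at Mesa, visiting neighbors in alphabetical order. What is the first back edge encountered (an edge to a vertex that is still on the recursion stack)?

DFS from Mesa (visiting neighbors in alphabetical order); mark gray on enter, black on exit:
Mesa gray
  Ashby gray
    Brent gray
      Hilo gray
        Galt gray
          Ione gray
          Ione black
        Galt black
        Hilo→Ione: Ione black — skip
      Hilo black
      Lodi gray
        Lodi→Galt: Galt black — skip
        Kent gray
          Kent→Galt: Galt black — skip
        Kent black
      Lodi black
      Napa gray
        Napa→Hilo: Hilo black — skip
        Napa→Ione: Ione black — skip
        Jade gray
          Jade→Hilo: Hilo black — skip
          Jade→Ione: Ione black — skip
        Jade black
      Napa black
    Brent black
    Dover gray
      Fargo gray
        Elko gray
        Elko black
        Fargo→Galt: Galt black — skip
      Fargo black
      Dover→Kent: Kent black — skip
      Dover→Mesa: Mesa is gray → back edge
First back edge: Dover → Mesa.

Dover→Mesa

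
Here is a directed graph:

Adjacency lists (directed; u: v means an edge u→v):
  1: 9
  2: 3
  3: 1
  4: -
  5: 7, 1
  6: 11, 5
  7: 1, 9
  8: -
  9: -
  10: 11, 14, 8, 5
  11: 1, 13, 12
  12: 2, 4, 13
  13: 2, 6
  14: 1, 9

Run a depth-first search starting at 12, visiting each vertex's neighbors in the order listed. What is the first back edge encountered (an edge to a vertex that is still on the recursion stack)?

11->13

DFS from 12 (visiting each vertex's neighbors in the order listed); mark gray on enter, black on exit:
12 gray
  2 gray
    3 gray
      1 gray
        9 gray
        9 black
      1 black
    3 black
  2 black
  4 gray
  4 black
  13 gray
    13→2: 2 black — skip
    6 gray
      11 gray
        11→1: 1 black — skip
        11→13: 13 is gray → back edge
First back edge: 11 → 13.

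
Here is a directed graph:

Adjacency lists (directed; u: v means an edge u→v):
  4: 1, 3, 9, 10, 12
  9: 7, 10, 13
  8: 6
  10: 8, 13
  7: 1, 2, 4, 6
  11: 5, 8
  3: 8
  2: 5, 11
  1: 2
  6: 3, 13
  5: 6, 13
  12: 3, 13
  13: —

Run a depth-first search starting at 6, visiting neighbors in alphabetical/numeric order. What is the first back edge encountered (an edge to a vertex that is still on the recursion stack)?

8->6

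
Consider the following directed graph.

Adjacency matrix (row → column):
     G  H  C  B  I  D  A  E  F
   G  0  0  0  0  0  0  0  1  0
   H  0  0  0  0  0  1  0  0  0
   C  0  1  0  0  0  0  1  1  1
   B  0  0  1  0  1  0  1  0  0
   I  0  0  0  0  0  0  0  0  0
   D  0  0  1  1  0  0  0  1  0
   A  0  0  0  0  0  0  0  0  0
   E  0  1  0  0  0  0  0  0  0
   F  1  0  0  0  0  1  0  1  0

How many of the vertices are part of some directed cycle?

7

A vertex is on a directed cycle iff it belongs to a strongly connected component of size ≥ 2 (or has a self-loop).
The vertices on cycles are {B, C, D, E, F, G, H} — 7 in total.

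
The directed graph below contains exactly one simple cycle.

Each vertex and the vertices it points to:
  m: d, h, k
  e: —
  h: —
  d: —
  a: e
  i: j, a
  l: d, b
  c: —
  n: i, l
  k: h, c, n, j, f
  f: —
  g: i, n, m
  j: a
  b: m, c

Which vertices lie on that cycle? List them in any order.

DFS with gray/black marking from m:
m gray
  d gray
  d black
  h gray
  h black
  k gray
    k→h: h black — skip
    c gray
    c black
    n gray
      i gray
        j gray
          a gray
            e gray
            e black
          a black
        j black
        i→a: a black — skip
      i black
      l gray
        l→d: d black — skip
        b gray
          b→m: m is gray → back edge
Back edge closes the cycle m → k → n → l → b → m; its vertices are {b, k, l, m, n}.

b, k, l, m, n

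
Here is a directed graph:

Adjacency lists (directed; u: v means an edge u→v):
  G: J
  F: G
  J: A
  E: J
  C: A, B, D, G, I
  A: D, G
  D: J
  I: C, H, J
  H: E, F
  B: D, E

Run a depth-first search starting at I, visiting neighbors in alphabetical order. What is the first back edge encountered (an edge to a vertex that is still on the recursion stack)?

DFS from I (visiting neighbors in alphabetical order); mark gray on enter, black on exit:
I gray
  C gray
    A gray
      D gray
        J gray
          J→A: A is gray → back edge
First back edge: J → A.

J->A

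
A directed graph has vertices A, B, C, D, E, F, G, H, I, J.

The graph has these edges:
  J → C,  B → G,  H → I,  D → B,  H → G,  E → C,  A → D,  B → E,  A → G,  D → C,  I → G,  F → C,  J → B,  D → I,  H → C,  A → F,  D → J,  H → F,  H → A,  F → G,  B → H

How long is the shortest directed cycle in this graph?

4

For each vertex v, BFS finds the shortest path from v back to v.
The shortest such closed walk is B → H → A → D → B, length 4.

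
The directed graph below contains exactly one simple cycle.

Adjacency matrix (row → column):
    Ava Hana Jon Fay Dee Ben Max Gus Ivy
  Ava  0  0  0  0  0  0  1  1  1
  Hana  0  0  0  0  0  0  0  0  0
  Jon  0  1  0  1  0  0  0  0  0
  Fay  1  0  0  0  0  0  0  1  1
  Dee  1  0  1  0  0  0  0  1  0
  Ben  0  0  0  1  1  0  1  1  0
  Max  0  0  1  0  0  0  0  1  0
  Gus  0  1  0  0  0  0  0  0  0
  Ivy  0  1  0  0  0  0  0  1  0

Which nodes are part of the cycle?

Ava, Fay, Jon, Max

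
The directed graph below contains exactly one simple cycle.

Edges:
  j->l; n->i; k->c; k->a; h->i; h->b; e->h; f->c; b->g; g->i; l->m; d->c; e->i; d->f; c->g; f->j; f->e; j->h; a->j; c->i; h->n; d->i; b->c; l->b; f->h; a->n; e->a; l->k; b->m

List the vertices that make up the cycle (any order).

a, j, k, l

DFS with gray/black marking from j:
j gray
  h gray
    i gray
    i black
    n gray
      n→i: i black — skip
    n black
    b gray
      c gray
        g gray
          g→i: i black — skip
        g black
        c→i: i black — skip
      c black
      b→g: g black — skip
      m gray
      m black
    b black
  h black
  l gray
    k gray
      a gray
        a→j: j is gray → back edge
Back edge closes the cycle j → l → k → a → j; its vertices are {a, j, k, l}.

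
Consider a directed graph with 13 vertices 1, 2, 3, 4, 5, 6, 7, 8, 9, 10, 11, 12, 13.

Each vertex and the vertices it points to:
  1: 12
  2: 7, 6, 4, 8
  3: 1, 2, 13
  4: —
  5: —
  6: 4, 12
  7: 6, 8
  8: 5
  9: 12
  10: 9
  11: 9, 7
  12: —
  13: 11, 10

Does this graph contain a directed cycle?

DFS with white/gray/black marking, starting from 5:
5 gray
5 black
1 gray
  12 gray
  12 black
1 black
2 gray
  7 gray
    6 gray
      4 gray
      4 black
      6→12: 12 black — skip
    6 black
    8 gray
      8→5: 5 black — skip
    8 black
  7 black
  2→6: 6 black — skip
  2→4: 4 black — skip
  2→8: 8 black — skip
2 black
3 gray
  3→1: 1 black — skip
  3→2: 2 black — skip
  13 gray
    11 gray
      9 gray
        9→12: 12 black — skip
      9 black
      11→7: 7 black — skip
    11 black
    10 gray
      10→9: 9 black — skip
    10 black
  13 black
3 black
Every edge goes to a white or black vertex — no back edge, so the graph is acyclic.

No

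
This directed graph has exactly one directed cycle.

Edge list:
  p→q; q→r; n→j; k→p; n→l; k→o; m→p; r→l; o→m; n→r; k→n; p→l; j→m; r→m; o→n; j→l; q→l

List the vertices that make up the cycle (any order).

DFS with gray/black marking from p:
p gray
  l gray
  l black
  q gray
    q→l: l black — skip
    r gray
      m gray
        m→p: p is gray → back edge
Back edge closes the cycle p → q → r → m → p; its vertices are {m, p, q, r}.

m, p, q, r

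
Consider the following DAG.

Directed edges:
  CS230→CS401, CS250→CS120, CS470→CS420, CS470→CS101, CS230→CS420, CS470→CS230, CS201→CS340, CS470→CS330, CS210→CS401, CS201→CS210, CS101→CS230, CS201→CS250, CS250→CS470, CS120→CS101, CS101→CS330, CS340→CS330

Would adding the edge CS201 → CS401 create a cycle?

Adding CS201→CS401 creates a cycle iff CS401 can already reach CS201.
Explore from CS401: no path reaches CS201. The graph stays acyclic.

No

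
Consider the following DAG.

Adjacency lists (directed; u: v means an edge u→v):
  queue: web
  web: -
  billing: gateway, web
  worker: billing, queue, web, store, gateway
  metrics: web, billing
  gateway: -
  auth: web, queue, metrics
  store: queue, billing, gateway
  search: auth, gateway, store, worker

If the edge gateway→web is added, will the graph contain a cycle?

Adding gateway→web creates a cycle iff web can already reach gateway.
Explore from web: no path reaches gateway. The graph stays acyclic.

No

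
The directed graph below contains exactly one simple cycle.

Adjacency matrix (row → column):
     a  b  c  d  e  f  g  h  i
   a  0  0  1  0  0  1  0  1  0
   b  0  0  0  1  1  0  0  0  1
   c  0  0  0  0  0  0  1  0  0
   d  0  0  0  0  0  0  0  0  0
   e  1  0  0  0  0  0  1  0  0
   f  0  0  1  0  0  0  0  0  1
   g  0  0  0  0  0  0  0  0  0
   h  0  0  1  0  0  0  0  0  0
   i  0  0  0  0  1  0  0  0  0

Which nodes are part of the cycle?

a, e, f, i

DFS with gray/black marking from e:
e gray
  g gray
  g black
  a gray
    f gray
      i gray
        i→e: e is gray → back edge
Back edge closes the cycle e → a → f → i → e; its vertices are {a, e, f, i}.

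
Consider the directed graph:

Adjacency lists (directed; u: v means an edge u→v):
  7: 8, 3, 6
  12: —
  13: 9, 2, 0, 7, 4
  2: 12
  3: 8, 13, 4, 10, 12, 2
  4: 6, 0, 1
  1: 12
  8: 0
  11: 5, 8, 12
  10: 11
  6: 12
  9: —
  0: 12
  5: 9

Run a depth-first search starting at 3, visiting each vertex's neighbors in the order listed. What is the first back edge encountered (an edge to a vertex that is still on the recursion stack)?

7→3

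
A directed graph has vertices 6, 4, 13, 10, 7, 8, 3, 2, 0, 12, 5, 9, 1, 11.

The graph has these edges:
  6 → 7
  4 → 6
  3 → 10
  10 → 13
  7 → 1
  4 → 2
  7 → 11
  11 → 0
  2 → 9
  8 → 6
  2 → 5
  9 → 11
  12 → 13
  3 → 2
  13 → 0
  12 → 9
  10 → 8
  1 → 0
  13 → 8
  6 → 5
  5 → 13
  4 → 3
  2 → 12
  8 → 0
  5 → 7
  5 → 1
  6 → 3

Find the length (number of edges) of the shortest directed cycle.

For each vertex v, BFS finds the shortest path from v back to v.
The shortest such closed walk is 6 → 3 → 10 → 8 → 6, length 4.

4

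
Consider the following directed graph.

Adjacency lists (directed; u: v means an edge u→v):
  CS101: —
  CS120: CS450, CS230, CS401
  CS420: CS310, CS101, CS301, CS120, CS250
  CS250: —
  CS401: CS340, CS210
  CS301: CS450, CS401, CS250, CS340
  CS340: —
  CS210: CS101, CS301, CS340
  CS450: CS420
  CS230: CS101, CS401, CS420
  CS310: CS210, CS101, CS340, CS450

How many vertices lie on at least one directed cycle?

A vertex is on a directed cycle iff it belongs to a strongly connected component of size ≥ 2 (or has a self-loop).
The vertices on cycles are {CS120, CS210, CS230, CS301, CS310, CS401, CS420, CS450} — 8 in total.

8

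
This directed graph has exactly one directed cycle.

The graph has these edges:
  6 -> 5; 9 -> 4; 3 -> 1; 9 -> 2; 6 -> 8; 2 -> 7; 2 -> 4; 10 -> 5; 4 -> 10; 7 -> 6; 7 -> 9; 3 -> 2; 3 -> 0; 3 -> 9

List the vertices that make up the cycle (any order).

2, 7, 9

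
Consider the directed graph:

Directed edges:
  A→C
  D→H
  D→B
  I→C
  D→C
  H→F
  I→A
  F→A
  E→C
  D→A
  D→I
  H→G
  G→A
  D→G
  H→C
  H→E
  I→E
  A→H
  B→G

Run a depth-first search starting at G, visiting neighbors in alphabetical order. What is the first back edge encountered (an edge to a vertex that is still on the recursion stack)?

F->A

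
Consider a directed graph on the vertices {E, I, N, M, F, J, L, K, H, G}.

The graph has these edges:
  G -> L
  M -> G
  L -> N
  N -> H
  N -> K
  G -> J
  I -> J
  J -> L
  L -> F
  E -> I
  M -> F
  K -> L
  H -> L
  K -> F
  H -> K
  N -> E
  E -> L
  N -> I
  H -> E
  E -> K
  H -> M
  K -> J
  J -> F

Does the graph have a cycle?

Yes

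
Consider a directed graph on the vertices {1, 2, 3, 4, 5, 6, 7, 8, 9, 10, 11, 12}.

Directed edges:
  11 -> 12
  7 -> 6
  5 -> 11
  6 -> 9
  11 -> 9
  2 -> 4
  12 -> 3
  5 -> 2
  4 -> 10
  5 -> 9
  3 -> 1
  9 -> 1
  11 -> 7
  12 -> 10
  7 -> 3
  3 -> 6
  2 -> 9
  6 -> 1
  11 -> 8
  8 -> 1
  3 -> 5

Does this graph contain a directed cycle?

DFS with white/gray/black marking, starting from 10:
10 gray
10 black
1 gray
1 black
2 gray
  9 gray
    9→1: 1 black — skip
  9 black
  4 gray
    4→10: 10 black — skip
  4 black
2 black
3 gray
  5 gray
    5→9: 9 black — skip
    5→2: 2 black — skip
    11 gray
      8 gray
        8→1: 1 black — skip
      8 black
      12 gray
        12→3: 3 is gray → back edge
Back edge found, so a cycle exists: 3 → 5 → 11 → 12 → 3.

Yes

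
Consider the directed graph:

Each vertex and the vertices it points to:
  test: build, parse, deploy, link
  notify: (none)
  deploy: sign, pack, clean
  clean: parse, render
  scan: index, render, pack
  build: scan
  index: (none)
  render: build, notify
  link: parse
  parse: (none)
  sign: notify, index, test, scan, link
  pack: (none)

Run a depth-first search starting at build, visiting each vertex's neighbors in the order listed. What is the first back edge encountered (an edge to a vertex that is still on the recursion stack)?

render->build

DFS from build (visiting each vertex's neighbors in the order listed); mark gray on enter, black on exit:
build gray
  scan gray
    index gray
    index black
    render gray
      render→build: build is gray → back edge
First back edge: render → build.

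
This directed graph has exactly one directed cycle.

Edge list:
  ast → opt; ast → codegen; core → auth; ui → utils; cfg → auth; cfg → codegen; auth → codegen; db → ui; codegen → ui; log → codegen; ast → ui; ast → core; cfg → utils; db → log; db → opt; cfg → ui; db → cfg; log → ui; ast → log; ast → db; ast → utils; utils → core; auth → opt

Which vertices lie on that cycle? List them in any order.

ui, auth, core, utils, codegen

DFS with gray/black marking from core:
core gray
  auth gray
    codegen gray
      ui gray
        utils gray
          utils→core: core is gray → back edge
Back edge closes the cycle core → auth → codegen → ui → utils → core; its vertices are {ui, auth, core, utils, codegen}.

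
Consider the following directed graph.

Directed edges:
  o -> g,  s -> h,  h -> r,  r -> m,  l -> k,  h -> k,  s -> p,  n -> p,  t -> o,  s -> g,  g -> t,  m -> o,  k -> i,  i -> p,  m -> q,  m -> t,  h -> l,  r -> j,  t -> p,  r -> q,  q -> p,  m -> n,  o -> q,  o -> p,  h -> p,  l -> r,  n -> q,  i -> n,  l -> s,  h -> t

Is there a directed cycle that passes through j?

No

j lies on a cycle iff there is a path from j back to itself.
Exploring from j, it never reaches itself; equivalently, its strongly connected component is a singleton.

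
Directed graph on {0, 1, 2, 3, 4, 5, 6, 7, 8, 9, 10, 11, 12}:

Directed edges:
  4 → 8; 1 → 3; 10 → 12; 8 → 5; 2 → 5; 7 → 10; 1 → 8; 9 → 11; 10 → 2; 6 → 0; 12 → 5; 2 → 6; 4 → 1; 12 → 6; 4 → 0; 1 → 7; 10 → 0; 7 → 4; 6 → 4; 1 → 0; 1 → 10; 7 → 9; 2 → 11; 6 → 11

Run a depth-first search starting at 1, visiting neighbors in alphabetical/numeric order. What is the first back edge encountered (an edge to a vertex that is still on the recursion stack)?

4→1

DFS from 1 (visiting neighbors in alphabetical/numeric order); mark gray on enter, black on exit:
1 gray
  0 gray
  0 black
  3 gray
  3 black
  7 gray
    4 gray
      4→0: 0 black — skip
      4→1: 1 is gray → back edge
First back edge: 4 → 1.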